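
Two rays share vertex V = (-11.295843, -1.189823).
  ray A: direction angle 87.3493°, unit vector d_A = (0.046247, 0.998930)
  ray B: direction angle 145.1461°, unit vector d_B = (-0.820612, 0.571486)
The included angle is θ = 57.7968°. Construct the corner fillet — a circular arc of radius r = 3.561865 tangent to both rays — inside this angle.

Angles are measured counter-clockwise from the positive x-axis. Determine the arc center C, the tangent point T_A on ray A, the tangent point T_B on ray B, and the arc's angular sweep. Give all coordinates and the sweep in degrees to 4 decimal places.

bisector direction at 116.2477° = (-0.442253,0.896890)
center distance |VC| = r/sin(θ/2) = 3.561865/sin(28.8984°) = 7.370526
C = V + |VC|·bis = (-14.5555,5.4207)
T_A = V + ((C−V)·d_A)·d_A = V + 6.4527·d_A = (-10.9974,5.2560)
T_B = V + ((C−V)·d_B)·d_B = V + 6.4527·d_B = (-16.5910,2.4978)
sweep = 180° − θ = 122.2032°

center=(-14.5555,5.4207) T_A=(-10.9974,5.2560) T_B=(-16.5910,2.4978) sweep=122.2032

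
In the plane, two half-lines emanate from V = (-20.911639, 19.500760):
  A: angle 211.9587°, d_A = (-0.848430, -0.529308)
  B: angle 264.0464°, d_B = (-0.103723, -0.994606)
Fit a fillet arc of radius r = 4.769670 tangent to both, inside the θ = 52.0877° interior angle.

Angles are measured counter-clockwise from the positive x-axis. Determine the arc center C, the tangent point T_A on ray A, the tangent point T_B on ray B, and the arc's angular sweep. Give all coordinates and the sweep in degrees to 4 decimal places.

bisector direction at 238.0026° = (-0.529882,-0.848072)
center distance |VC| = r/sin(θ/2) = 4.769670/sin(26.0438°) = 10.863395
C = V + |VC|·bis = (-26.6680,10.2878)
T_A = V + ((C−V)·d_A)·d_A = V + 9.7603·d_A = (-29.1926,14.3346)
T_B = V + ((C−V)·d_B)·d_B = V + 9.7603·d_B = (-21.9240,9.7931)
sweep = 180° − θ = 127.9123°

center=(-26.6680,10.2878) T_A=(-29.1926,14.3346) T_B=(-21.9240,9.7931) sweep=127.9123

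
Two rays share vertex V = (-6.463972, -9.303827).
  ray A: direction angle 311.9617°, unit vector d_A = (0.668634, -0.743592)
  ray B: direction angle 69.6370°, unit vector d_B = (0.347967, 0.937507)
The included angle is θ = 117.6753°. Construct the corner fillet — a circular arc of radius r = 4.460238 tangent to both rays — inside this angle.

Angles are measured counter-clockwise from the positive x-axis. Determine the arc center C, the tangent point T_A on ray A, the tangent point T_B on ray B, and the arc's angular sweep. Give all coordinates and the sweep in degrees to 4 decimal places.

center=(-1.3439,-8.3272) T_A=(-4.6605,-11.3095) T_B=(-5.5254,-6.7752) sweep=62.3247

bisector direction at 10.7993° = (0.982289,0.187370)
center distance |VC| = r/sin(θ/2) = 4.460238/sin(58.8376°) = 5.212358
C = V + |VC|·bis = (-1.3439,-8.3272)
T_A = V + ((C−V)·d_A)·d_A = V + 2.6972·d_A = (-4.6605,-11.3095)
T_B = V + ((C−V)·d_B)·d_B = V + 2.6972·d_B = (-5.5254,-6.7752)
sweep = 180° − θ = 62.3247°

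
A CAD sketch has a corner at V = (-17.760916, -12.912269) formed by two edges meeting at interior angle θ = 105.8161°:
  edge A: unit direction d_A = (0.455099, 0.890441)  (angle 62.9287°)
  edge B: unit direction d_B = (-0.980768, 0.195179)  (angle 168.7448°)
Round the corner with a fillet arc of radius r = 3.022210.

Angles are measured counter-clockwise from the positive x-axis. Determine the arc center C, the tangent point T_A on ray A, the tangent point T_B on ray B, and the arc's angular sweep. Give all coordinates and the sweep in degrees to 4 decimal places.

center=(-19.4121,-9.5022) T_A=(-16.7210,-10.8776) T_B=(-20.0020,-12.4663) sweep=74.1839

bisector direction at 115.8367° = (-0.435808,0.900039)
center distance |VC| = r/sin(θ/2) = 3.022210/sin(52.9081°) = 3.788804
C = V + |VC|·bis = (-19.4121,-9.5022)
T_A = V + ((C−V)·d_A)·d_A = V + 2.2850·d_A = (-16.7210,-10.8776)
T_B = V + ((C−V)·d_B)·d_B = V + 2.2850·d_B = (-20.0020,-12.4663)
sweep = 180° − θ = 74.1839°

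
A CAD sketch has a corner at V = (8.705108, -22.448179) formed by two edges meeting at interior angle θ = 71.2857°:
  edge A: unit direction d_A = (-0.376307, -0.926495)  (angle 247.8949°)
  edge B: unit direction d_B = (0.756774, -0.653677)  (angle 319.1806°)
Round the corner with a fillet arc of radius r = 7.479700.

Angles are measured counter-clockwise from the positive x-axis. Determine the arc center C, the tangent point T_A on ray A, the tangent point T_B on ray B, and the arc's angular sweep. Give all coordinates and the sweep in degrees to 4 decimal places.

bisector direction at 283.5377° = (0.234086,-0.972216)
center distance |VC| = r/sin(θ/2) = 7.479700/sin(35.6429°) = 12.835599
C = V + |VC|·bis = (11.7097,-34.9272)
T_A = V + ((C−V)·d_A)·d_A = V + 10.4310·d_A = (4.7798,-32.1125)
T_B = V + ((C−V)·d_B)·d_B = V + 10.4310·d_B = (16.5990,-29.2667)
sweep = 180° − θ = 108.7143°

center=(11.7097,-34.9272) T_A=(4.7798,-32.1125) T_B=(16.5990,-29.2667) sweep=108.7143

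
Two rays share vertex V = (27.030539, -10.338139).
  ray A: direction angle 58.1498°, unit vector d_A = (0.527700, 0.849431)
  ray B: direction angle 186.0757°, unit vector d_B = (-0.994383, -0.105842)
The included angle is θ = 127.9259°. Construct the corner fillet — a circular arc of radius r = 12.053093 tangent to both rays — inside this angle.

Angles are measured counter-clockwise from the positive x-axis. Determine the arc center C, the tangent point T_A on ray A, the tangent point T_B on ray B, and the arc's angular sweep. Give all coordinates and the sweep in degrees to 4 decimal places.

center=(19.8995,1.0240) T_A=(30.1378,-5.3364) T_B=(21.1753,-10.9614) sweep=52.0741

bisector direction at 122.1127° = (-0.531587,0.847004)
center distance |VC| = r/sin(θ/2) = 12.053093/sin(63.9629°) = 13.414528
C = V + |VC|·bis = (19.8995,1.0240)
T_A = V + ((C−V)·d_A)·d_A = V + 5.8883·d_A = (30.1378,-5.3364)
T_B = V + ((C−V)·d_B)·d_B = V + 5.8883·d_B = (21.1753,-10.9614)
sweep = 180° − θ = 52.0741°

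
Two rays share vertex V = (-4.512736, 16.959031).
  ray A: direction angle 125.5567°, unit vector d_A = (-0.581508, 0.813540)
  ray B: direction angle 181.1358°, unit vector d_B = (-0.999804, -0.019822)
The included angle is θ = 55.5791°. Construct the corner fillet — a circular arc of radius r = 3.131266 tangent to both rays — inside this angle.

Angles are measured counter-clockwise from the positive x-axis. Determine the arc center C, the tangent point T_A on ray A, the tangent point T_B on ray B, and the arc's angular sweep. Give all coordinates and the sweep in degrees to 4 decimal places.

center=(-10.5152,19.9719) T_A=(-7.9678,21.7928) T_B=(-10.4532,16.8413) sweep=124.4209

bisector direction at 153.3462° = (-0.893734,0.448598)
center distance |VC| = r/sin(θ/2) = 3.131266/sin(27.7895°) = 6.716208
C = V + |VC|·bis = (-10.5152,19.9719)
T_A = V + ((C−V)·d_A)·d_A = V + 5.9416·d_A = (-7.9678,21.7928)
T_B = V + ((C−V)·d_B)·d_B = V + 5.9416·d_B = (-10.4532,16.8413)
sweep = 180° − θ = 124.4209°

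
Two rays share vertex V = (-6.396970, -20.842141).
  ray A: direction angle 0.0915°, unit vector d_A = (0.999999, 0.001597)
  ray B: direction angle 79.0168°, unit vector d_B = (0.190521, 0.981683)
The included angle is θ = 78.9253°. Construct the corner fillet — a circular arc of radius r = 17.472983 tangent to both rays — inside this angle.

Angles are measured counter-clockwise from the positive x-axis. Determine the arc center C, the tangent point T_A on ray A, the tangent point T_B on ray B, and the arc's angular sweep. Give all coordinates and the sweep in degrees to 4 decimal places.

center=(14.7997,-3.3353) T_A=(14.8276,-20.8082) T_B=(-2.3532,-0.0063) sweep=101.0747

bisector direction at 39.5541° = (0.771023,0.636807)
center distance |VC| = r/sin(θ/2) = 17.472983/sin(39.4626°) = 27.491611
C = V + |VC|·bis = (14.7997,-3.3353)
T_A = V + ((C−V)·d_A)·d_A = V + 21.2246·d_A = (14.8276,-20.8082)
T_B = V + ((C−V)·d_B)·d_B = V + 21.2246·d_B = (-2.3532,-0.0063)
sweep = 180° − θ = 101.0747°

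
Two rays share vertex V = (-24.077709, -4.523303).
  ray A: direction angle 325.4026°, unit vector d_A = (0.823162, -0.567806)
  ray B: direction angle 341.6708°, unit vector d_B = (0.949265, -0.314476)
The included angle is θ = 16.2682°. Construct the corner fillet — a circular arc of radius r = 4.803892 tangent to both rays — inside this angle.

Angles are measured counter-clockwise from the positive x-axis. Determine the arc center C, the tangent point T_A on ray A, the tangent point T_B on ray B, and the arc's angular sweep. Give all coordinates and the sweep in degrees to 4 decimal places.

center=(6.3169,-19.6532) T_A=(3.5892,-23.6076) T_B=(7.8276,-15.0930) sweep=163.7318

bisector direction at 333.5367° = (0.895220,-0.445624)
center distance |VC| = r/sin(θ/2) = 4.803892/sin(8.1341°) = 33.952064
C = V + |VC|·bis = (6.3169,-19.6532)
T_A = V + ((C−V)·d_A)·d_A = V + 33.6105·d_A = (3.5892,-23.6076)
T_B = V + ((C−V)·d_B)·d_B = V + 33.6105·d_B = (7.8276,-15.0930)
sweep = 180° − θ = 163.7318°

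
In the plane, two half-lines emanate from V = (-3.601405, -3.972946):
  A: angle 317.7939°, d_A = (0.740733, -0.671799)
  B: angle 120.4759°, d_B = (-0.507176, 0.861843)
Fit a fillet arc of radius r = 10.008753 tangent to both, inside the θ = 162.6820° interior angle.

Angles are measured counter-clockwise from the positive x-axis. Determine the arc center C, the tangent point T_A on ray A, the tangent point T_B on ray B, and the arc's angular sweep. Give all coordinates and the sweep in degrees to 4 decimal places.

bisector direction at 39.1349° = (0.775662,0.631148)
center distance |VC| = r/sin(θ/2) = 10.008753/sin(81.3410°) = 10.124149
C = V + |VC|·bis = (4.2515,2.4169)
T_A = V + ((C−V)·d_A)·d_A = V + 1.5242·d_A = (-2.4724,-4.9969)
T_B = V + ((C−V)·d_B)·d_B = V + 1.5242·d_B = (-4.3745,-2.6593)
sweep = 180° − θ = 17.3180°

center=(4.2515,2.4169) T_A=(-2.4724,-4.9969) T_B=(-4.3745,-2.6593) sweep=17.3180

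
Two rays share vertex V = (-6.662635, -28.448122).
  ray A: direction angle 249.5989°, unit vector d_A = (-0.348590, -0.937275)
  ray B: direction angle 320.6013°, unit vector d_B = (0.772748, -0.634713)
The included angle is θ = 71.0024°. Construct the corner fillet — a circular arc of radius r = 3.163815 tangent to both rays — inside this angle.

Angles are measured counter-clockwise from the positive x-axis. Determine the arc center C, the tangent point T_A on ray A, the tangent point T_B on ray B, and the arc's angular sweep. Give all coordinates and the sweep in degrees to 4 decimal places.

bisector direction at 285.1001° = (0.260506,-0.965472)
center distance |VC| = r/sin(θ/2) = 3.163815/sin(35.5012°) = 5.448090
C = V + |VC|·bis = (-5.2434,-33.7081)
T_A = V + ((C−V)·d_A)·d_A = V + 4.4353·d_A = (-8.2087,-32.6052)
T_B = V + ((C−V)·d_B)·d_B = V + 4.4353·d_B = (-3.2353,-31.2633)
sweep = 180° − θ = 108.9976°

center=(-5.2434,-33.7081) T_A=(-8.2087,-32.6052) T_B=(-3.2353,-31.2633) sweep=108.9976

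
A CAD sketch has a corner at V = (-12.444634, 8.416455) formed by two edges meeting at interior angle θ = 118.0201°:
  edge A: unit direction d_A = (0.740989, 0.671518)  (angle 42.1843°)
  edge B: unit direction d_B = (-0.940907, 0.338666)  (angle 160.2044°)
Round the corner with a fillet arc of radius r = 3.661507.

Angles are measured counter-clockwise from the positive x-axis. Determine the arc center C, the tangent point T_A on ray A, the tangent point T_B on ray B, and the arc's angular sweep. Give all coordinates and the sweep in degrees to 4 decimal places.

center=(-13.2738,12.6064) T_A=(-10.8151,9.8932) T_B=(-14.5139,9.1612) sweep=61.9799

bisector direction at 101.1944° = (-0.194138,0.980974)
center distance |VC| = r/sin(θ/2) = 3.661507/sin(59.0100°) = 4.271186
C = V + |VC|·bis = (-13.2738,12.6064)
T_A = V + ((C−V)·d_A)·d_A = V + 2.1992·d_A = (-10.8151,9.8932)
T_B = V + ((C−V)·d_B)·d_B = V + 2.1992·d_B = (-14.5139,9.1612)
sweep = 180° − θ = 61.9799°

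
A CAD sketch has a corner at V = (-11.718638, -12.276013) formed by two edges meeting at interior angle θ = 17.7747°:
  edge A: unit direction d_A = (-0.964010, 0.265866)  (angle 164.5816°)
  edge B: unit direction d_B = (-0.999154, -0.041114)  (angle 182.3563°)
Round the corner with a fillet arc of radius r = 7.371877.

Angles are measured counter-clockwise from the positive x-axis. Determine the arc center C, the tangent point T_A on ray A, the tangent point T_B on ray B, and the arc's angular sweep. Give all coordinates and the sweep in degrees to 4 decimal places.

center=(-59.1258,-6.8486) T_A=(-57.1658,0.2579) T_B=(-58.8227,-14.2143) sweep=162.2253

bisector direction at 173.4690° = (-0.993510,0.113742)
center distance |VC| = r/sin(θ/2) = 7.371877/sin(8.8873°) = 47.716806
C = V + |VC|·bis = (-59.1258,-6.8486)
T_A = V + ((C−V)·d_A)·d_A = V + 47.1439·d_A = (-57.1658,0.2579)
T_B = V + ((C−V)·d_B)·d_B = V + 47.1439·d_B = (-58.8227,-14.2143)
sweep = 180° − θ = 162.2253°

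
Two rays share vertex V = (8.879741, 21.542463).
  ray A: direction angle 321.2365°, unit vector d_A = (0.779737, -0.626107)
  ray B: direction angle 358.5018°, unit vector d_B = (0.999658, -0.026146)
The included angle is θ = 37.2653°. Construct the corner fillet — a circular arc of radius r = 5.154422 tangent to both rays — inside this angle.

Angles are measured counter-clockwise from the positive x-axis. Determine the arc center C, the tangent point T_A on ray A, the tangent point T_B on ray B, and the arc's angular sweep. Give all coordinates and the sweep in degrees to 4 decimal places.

bisector direction at 339.8691° = (0.938909,-0.344165)
center distance |VC| = r/sin(θ/2) = 5.154422/sin(18.6327°) = 16.132809
C = V + |VC|·bis = (24.0270,15.9901)
T_A = V + ((C−V)·d_A)·d_A = V + 15.2872·d_A = (20.7998,11.9710)
T_B = V + ((C−V)·d_B)·d_B = V + 15.2872·d_B = (24.1617,21.1428)
sweep = 180° − θ = 142.7347°

center=(24.0270,15.9901) T_A=(20.7998,11.9710) T_B=(24.1617,21.1428) sweep=142.7347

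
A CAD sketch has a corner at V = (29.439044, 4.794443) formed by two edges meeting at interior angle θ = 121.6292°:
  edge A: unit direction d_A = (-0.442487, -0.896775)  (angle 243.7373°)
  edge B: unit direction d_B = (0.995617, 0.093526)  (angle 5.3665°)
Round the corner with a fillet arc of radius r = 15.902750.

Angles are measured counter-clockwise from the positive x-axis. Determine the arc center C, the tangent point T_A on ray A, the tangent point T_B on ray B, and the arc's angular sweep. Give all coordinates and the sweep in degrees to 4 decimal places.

center=(39.7699,-10.2079) T_A=(25.5087,-3.1711) T_B=(38.2825,5.6252) sweep=58.3708

bisector direction at 304.5519° = (0.567153,-0.823613)
center distance |VC| = r/sin(θ/2) = 15.902750/sin(60.8146°) = 18.215241
C = V + |VC|·bis = (39.7699,-10.2079)
T_A = V + ((C−V)·d_A)·d_A = V + 8.8824·d_A = (25.5087,-3.1711)
T_B = V + ((C−V)·d_B)·d_B = V + 8.8824·d_B = (38.2825,5.6252)
sweep = 180° − θ = 58.3708°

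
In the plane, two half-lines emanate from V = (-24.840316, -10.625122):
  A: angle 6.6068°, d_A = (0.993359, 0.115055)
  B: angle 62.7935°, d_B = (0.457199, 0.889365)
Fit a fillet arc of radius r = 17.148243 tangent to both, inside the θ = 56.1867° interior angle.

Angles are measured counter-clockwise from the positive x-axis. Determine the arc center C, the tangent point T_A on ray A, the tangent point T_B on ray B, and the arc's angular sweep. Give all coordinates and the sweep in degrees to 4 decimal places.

center=(5.0981,10.1054) T_A=(7.0711,-6.9290) T_B=(-10.1529,17.9455) sweep=123.8133

bisector direction at 34.7002° = (0.822143,0.569282)
center distance |VC| = r/sin(θ/2) = 17.148243/sin(28.0934°) = 36.415157
C = V + |VC|·bis = (5.0981,10.1054)
T_A = V + ((C−V)·d_A)·d_A = V + 32.1248·d_A = (7.0711,-6.9290)
T_B = V + ((C−V)·d_B)·d_B = V + 32.1248·d_B = (-10.1529,17.9455)
sweep = 180° − θ = 123.8133°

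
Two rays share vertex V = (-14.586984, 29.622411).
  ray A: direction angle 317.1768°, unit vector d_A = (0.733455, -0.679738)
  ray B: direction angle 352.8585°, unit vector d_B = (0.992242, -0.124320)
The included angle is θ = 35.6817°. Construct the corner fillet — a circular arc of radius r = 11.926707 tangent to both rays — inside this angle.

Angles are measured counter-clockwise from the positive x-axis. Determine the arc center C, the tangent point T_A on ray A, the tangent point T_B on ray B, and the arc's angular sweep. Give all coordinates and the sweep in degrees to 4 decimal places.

bisector direction at 335.0177° = (0.906438,-0.422339)
center distance |VC| = r/sin(θ/2) = 11.926707/sin(17.8408°) = 38.928579
C = V + |VC|·bis = (20.6994,13.1814)
T_A = V + ((C−V)·d_A)·d_A = V + 37.0566·d_A = (12.5923,4.4337)
T_B = V + ((C−V)·d_B)·d_B = V + 37.0566·d_B = (22.1821,25.0155)
sweep = 180° − θ = 144.3183°

center=(20.6994,13.1814) T_A=(12.5923,4.4337) T_B=(22.1821,25.0155) sweep=144.3183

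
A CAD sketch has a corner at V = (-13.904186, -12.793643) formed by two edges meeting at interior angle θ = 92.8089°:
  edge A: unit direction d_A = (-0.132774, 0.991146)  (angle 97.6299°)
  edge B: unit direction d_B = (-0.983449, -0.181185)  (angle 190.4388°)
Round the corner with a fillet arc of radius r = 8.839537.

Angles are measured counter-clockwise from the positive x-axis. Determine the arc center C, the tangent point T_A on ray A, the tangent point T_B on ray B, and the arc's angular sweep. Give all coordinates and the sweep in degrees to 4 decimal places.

center=(-23.7829,-5.6253) T_A=(-15.0217,-4.4517) T_B=(-22.1814,-14.3186) sweep=87.1911

bisector direction at 144.0343° = (-0.809369,0.587300)
center distance |VC| = r/sin(θ/2) = 8.839537/sin(46.4044°) = 12.205505
C = V + |VC|·bis = (-23.7829,-5.6253)
T_A = V + ((C−V)·d_A)·d_A = V + 8.4165·d_A = (-15.0217,-4.4517)
T_B = V + ((C−V)·d_B)·d_B = V + 8.4165·d_B = (-22.1814,-14.3186)
sweep = 180° − θ = 87.1911°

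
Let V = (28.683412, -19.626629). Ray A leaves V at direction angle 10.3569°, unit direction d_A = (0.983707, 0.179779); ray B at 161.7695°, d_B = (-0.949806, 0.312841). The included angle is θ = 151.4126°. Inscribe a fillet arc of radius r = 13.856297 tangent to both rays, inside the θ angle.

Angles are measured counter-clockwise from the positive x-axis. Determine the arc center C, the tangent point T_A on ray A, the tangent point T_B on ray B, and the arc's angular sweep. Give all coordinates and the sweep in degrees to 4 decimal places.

center=(29.6651,-5.3614) T_A=(32.1562,-18.9920) T_B=(25.3303,-18.5222) sweep=28.5874

bisector direction at 86.0632° = (0.068656,0.997640)
center distance |VC| = r/sin(θ/2) = 13.856297/sin(75.7063°) = 14.298951
C = V + |VC|·bis = (29.6651,-5.3614)
T_A = V + ((C−V)·d_A)·d_A = V + 3.5303·d_A = (32.1562,-18.9920)
T_B = V + ((C−V)·d_B)·d_B = V + 3.5303·d_B = (25.3303,-18.5222)
sweep = 180° − θ = 28.5874°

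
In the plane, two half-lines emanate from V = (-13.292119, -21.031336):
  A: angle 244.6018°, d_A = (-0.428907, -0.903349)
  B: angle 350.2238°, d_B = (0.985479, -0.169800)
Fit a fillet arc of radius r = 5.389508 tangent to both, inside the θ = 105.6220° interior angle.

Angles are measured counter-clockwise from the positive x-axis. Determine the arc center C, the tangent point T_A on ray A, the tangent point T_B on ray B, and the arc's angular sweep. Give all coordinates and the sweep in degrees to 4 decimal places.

bisector direction at 297.4128° = (0.460398,-0.887713)
center distance |VC| = r/sin(θ/2) = 5.389508/sin(52.8110°) = 6.765248
C = V + |VC|·bis = (-10.1774,-27.0369)
T_A = V + ((C−V)·d_A)·d_A = V + 4.0892·d_A = (-15.0460,-24.7253)
T_B = V + ((C−V)·d_B)·d_B = V + 4.0892·d_B = (-9.2623,-21.7257)
sweep = 180° − θ = 74.3780°

center=(-10.1774,-27.0369) T_A=(-15.0460,-24.7253) T_B=(-9.2623,-21.7257) sweep=74.3780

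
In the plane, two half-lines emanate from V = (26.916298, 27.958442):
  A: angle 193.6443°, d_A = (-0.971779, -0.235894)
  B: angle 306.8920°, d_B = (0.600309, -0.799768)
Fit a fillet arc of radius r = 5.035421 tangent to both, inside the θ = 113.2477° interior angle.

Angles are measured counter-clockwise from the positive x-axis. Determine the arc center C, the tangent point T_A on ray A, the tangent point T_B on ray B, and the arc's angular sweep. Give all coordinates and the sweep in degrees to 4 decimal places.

bisector direction at 250.2682° = (-0.337619,-0.941283)
center distance |VC| = r/sin(θ/2) = 5.035421/sin(56.6238°) = 6.029889
C = V + |VC|·bis = (24.8805,22.2826)
T_A = V + ((C−V)·d_A)·d_A = V + 3.3172·d_A = (23.6927,27.1759)
T_B = V + ((C−V)·d_B)·d_B = V + 3.3172·d_B = (28.9077,25.3054)
sweep = 180° − θ = 66.7523°

center=(24.8805,22.2826) T_A=(23.6927,27.1759) T_B=(28.9077,25.3054) sweep=66.7523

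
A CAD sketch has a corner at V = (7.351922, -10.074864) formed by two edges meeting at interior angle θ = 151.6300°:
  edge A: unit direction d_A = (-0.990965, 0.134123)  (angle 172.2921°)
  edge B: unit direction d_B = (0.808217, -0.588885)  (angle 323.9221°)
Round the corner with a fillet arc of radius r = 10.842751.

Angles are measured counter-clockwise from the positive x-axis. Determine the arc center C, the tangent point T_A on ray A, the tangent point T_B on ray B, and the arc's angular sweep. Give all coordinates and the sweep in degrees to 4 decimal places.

center=(3.1818,-20.4521) T_A=(4.6361,-9.7073) T_B=(9.5669,-11.6888) sweep=28.3700

bisector direction at 248.1071° = (-0.372873,-0.927882)
center distance |VC| = r/sin(θ/2) = 10.842751/sin(75.8150°) = 11.183749
C = V + |VC|·bis = (3.1818,-20.4521)
T_A = V + ((C−V)·d_A)·d_A = V + 2.7406·d_A = (4.6361,-9.7073)
T_B = V + ((C−V)·d_B)·d_B = V + 2.7406·d_B = (9.5669,-11.6888)
sweep = 180° − θ = 28.3700°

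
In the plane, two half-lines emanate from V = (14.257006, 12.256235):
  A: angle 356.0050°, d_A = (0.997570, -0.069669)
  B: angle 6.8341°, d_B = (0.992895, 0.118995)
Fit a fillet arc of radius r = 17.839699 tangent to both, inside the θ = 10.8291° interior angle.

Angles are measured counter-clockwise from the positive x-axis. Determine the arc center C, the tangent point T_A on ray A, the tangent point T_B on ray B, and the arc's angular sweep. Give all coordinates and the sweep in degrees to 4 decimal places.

bisector direction at 1.4196° = (0.999693,0.024773)
center distance |VC| = r/sin(θ/2) = 17.839699/sin(5.4146°) = 189.057711
C = V + |VC|·bis = (203.2567,16.9398)
T_A = V + ((C−V)·d_A)·d_A = V + 188.2141·d_A = (202.0138,-0.8565)
T_B = V + ((C−V)·d_B)·d_B = V + 188.2141·d_B = (201.1339,34.6528)
sweep = 180° − θ = 169.1709°

center=(203.2567,16.9398) T_A=(202.0138,-0.8565) T_B=(201.1339,34.6528) sweep=169.1709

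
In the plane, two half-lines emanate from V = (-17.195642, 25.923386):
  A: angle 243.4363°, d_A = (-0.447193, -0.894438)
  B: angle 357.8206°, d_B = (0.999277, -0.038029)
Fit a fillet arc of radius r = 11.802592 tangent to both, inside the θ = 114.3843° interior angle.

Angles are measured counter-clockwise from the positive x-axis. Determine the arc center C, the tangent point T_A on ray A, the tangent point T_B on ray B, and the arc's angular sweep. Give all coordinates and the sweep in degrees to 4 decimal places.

center=(-10.0414,13.8400) T_A=(-20.5981,19.1180) T_B=(-9.5926,25.6340) sweep=65.6157

bisector direction at 300.6284° = (0.509469,-0.860489)
center distance |VC| = r/sin(θ/2) = 11.802592/sin(57.1921°) = 14.042474
C = V + |VC|·bis = (-10.0414,13.8400)
T_A = V + ((C−V)·d_A)·d_A = V + 7.6085·d_A = (-20.5981,19.1180)
T_B = V + ((C−V)·d_B)·d_B = V + 7.6085·d_B = (-9.5926,25.6340)
sweep = 180° − θ = 65.6157°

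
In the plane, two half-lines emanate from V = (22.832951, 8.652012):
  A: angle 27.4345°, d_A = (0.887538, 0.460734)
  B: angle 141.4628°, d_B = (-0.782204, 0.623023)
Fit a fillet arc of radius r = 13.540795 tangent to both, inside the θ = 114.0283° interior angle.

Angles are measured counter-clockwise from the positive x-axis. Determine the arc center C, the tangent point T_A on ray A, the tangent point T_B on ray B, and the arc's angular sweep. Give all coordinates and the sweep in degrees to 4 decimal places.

bisector direction at 84.4487° = (0.096738,0.995310)
center distance |VC| = r/sin(θ/2) = 13.540795/sin(57.0142°) = 16.142958
C = V + |VC|·bis = (24.3946,24.7193)
T_A = V + ((C−V)·d_A)·d_A = V + 8.7887·d_A = (30.6333,12.7013)
T_B = V + ((C−V)·d_B)·d_B = V + 8.7887·d_B = (15.9584,14.1276)
sweep = 180° − θ = 65.9717°

center=(24.3946,24.7193) T_A=(30.6333,12.7013) T_B=(15.9584,14.1276) sweep=65.9717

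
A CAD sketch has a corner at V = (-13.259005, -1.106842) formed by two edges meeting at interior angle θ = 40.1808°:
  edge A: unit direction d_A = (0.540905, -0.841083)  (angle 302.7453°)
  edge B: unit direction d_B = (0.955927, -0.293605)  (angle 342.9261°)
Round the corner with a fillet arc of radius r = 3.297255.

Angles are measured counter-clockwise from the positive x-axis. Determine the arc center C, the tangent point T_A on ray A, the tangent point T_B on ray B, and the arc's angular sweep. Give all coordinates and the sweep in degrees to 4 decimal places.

center=(-5.6096,-6.9056) T_A=(-8.3828,-8.6891) T_B=(-4.6415,-3.7536) sweep=139.8192

bisector direction at 322.8357° = (0.796906,-0.604103)
center distance |VC| = r/sin(θ/2) = 3.297255/sin(20.0904°) = 9.598930
C = V + |VC|·bis = (-5.6096,-6.9056)
T_A = V + ((C−V)·d_A)·d_A = V + 9.0149·d_A = (-8.3828,-8.6891)
T_B = V + ((C−V)·d_B)·d_B = V + 9.0149·d_B = (-4.6415,-3.7536)
sweep = 180° − θ = 139.8192°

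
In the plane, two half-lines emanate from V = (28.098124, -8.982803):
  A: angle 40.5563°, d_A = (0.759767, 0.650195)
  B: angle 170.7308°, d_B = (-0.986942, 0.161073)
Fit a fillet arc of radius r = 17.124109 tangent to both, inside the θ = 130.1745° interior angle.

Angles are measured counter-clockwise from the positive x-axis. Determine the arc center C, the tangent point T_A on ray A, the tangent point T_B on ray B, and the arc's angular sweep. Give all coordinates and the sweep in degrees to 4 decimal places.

center=(23.0068,9.1988) T_A=(34.1408,-3.8116) T_B=(20.2486,-7.7017) sweep=49.8255

bisector direction at 105.6436° = (-0.269652,0.962958)
center distance |VC| = r/sin(θ/2) = 17.124109/sin(65.0872°) = 18.880978
C = V + |VC|·bis = (23.0068,9.1988)
T_A = V + ((C−V)·d_A)·d_A = V + 7.9534·d_A = (34.1408,-3.8116)
T_B = V + ((C−V)·d_B)·d_B = V + 7.9534·d_B = (20.2486,-7.7017)
sweep = 180° − θ = 49.8255°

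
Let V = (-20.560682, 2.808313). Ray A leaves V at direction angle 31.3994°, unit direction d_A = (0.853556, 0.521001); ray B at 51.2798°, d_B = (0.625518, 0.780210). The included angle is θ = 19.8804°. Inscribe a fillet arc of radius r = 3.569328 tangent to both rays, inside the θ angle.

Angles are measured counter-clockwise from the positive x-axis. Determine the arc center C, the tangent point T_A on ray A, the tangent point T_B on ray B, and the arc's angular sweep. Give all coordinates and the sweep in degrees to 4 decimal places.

bisector direction at 41.3396° = (0.750808,0.660521)
center distance |VC| = r/sin(θ/2) = 3.569328/sin(9.9402°) = 20.677344
C = V + |VC|·bis = (-5.0360,16.4661)
T_A = V + ((C−V)·d_A)·d_A = V + 20.3669·d_A = (-3.1763,13.4195)
T_B = V + ((C−V)·d_B)·d_B = V + 20.3669·d_B = (-7.8208,18.6988)
sweep = 180° − θ = 160.1196°

center=(-5.0360,16.4661) T_A=(-3.1763,13.4195) T_B=(-7.8208,18.6988) sweep=160.1196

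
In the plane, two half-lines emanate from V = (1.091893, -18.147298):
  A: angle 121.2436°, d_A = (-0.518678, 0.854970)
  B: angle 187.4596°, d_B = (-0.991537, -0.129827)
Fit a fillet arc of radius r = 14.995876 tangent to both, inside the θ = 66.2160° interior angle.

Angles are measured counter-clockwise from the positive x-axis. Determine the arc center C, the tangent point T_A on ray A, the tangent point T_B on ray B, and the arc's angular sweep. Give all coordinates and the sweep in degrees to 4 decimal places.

bisector direction at 154.3516° = (-0.901467,0.432847)
center distance |VC| = r/sin(θ/2) = 14.995876/sin(33.1080°) = 27.453966
C = V + |VC|·bis = (-23.6570,-6.2639)
T_A = V + ((C−V)·d_A)·d_A = V + 22.9966·d_A = (-10.8359,1.5141)
T_B = V + ((C−V)·d_B)·d_B = V + 22.9966·d_B = (-21.7101,-21.1329)
sweep = 180° − θ = 113.7840°

center=(-23.6570,-6.2639) T_A=(-10.8359,1.5141) T_B=(-21.7101,-21.1329) sweep=113.7840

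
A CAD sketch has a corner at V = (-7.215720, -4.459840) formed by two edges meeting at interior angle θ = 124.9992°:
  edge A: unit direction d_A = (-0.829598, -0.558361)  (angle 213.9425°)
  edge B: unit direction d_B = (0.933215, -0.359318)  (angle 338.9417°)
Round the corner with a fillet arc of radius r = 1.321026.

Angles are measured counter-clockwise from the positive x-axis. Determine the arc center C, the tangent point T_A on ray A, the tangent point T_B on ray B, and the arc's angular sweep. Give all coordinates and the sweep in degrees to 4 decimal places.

bisector direction at 276.4421° = (0.112199,-0.993686)
center distance |VC| = r/sin(θ/2) = 1.321026/sin(62.4996°) = 1.489306
C = V + |VC|·bis = (-7.0486,-5.9397)
T_A = V + ((C−V)·d_A)·d_A = V + 0.6877·d_A = (-7.7862,-4.8438)
T_B = V + ((C−V)·d_B)·d_B = V + 0.6877·d_B = (-6.5740,-4.7069)
sweep = 180° − θ = 55.0008°

center=(-7.0486,-5.9397) T_A=(-7.7862,-4.8438) T_B=(-6.5740,-4.7069) sweep=55.0008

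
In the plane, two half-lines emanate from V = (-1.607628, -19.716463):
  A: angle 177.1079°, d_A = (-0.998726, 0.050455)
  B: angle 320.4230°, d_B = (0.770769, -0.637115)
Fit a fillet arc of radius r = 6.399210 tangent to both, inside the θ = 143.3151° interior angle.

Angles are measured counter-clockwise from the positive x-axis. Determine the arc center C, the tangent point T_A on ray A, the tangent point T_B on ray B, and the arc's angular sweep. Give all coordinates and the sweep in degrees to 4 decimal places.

center=(-4.0494,-26.0005) T_A=(-3.7265,-19.6094) T_B=(0.0276,-21.0682) sweep=36.6849

bisector direction at 248.7655° = (-0.362187,-0.932106)
center distance |VC| = r/sin(θ/2) = 6.399210/sin(71.6576°) = 6.741740
C = V + |VC|·bis = (-4.0494,-26.0005)
T_A = V + ((C−V)·d_A)·d_A = V + 2.1216·d_A = (-3.7265,-19.6094)
T_B = V + ((C−V)·d_B)·d_B = V + 2.1216·d_B = (0.0276,-21.0682)
sweep = 180° − θ = 36.6849°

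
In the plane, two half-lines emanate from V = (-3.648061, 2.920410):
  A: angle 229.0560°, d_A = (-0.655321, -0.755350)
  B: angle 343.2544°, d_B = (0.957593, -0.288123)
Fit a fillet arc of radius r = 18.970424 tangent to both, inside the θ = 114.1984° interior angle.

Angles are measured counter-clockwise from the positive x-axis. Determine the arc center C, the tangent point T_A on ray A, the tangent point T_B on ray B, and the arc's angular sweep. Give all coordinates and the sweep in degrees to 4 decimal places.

center=(2.6386,-18.7816) T_A=(-11.6907,-6.3499) T_B=(8.1044,-0.6157) sweep=65.8016

bisector direction at 286.1552° = (0.278240,-0.960512)
center distance |VC| = r/sin(θ/2) = 18.970424/sin(57.0992°) = 22.594267
C = V + |VC|·bis = (2.6386,-18.7816)
T_A = V + ((C−V)·d_A)·d_A = V + 12.2729·d_A = (-11.6907,-6.3499)
T_B = V + ((C−V)·d_B)·d_B = V + 12.2729·d_B = (8.1044,-0.6157)
sweep = 180° − θ = 65.8016°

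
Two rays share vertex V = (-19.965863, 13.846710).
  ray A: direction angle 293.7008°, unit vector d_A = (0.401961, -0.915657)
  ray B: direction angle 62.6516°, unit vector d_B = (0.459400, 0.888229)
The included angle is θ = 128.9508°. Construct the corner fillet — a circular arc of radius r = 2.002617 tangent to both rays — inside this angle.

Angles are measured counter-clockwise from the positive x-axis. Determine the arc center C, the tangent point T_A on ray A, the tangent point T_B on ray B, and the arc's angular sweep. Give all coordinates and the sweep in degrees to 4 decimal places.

bisector direction at 358.1762° = (0.999493,-0.031826)
center distance |VC| = r/sin(θ/2) = 2.002617/sin(64.4754°) = 2.219211
C = V + |VC|·bis = (-17.7478,13.7761)
T_A = V + ((C−V)·d_A)·d_A = V + 0.9563·d_A = (-19.5815,12.9711)
T_B = V + ((C−V)·d_B)·d_B = V + 0.9563·d_B = (-19.5266,14.6961)
sweep = 180° − θ = 51.0492°

center=(-17.7478,13.7761) T_A=(-19.5815,12.9711) T_B=(-19.5266,14.6961) sweep=51.0492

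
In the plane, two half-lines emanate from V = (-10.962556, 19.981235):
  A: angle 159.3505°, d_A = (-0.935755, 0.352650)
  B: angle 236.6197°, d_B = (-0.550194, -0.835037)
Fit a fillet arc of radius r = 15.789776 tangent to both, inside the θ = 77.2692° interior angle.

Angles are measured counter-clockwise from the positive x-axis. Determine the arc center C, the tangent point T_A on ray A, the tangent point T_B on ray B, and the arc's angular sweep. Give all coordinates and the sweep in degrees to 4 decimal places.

bisector direction at 197.9851° = (-0.951137,-0.308770)
center distance |VC| = r/sin(θ/2) = 15.789776/sin(38.6346°) = 25.289885
C = V + |VC|·bis = (-35.0167,12.1725)
T_A = V + ((C−V)·d_A)·d_A = V + 19.7550·d_A = (-29.4484,26.9479)
T_B = V + ((C−V)·d_B)·d_B = V + 19.7550·d_B = (-21.8316,3.4851)
sweep = 180° − θ = 102.7308°

center=(-35.0167,12.1725) T_A=(-29.4484,26.9479) T_B=(-21.8316,3.4851) sweep=102.7308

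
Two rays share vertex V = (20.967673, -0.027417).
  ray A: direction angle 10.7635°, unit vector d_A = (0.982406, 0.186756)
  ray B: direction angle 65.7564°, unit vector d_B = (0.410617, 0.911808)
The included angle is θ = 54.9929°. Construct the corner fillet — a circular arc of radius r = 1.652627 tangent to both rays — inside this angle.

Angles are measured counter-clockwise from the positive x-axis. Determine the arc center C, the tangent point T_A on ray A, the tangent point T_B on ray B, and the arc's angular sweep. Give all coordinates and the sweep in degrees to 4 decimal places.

center=(23.7783,2.1891) T_A=(24.0870,0.5656) T_B=(22.2714,2.8677) sweep=125.0071

bisector direction at 38.2599° = (0.785209,0.619230)
center distance |VC| = r/sin(θ/2) = 1.652627/sin(27.4964°) = 3.579488
C = V + |VC|·bis = (23.7783,2.1891)
T_A = V + ((C−V)·d_A)·d_A = V + 3.1751·d_A = (24.0870,0.5656)
T_B = V + ((C−V)·d_B)·d_B = V + 3.1751·d_B = (22.2714,2.8677)
sweep = 180° − θ = 125.0071°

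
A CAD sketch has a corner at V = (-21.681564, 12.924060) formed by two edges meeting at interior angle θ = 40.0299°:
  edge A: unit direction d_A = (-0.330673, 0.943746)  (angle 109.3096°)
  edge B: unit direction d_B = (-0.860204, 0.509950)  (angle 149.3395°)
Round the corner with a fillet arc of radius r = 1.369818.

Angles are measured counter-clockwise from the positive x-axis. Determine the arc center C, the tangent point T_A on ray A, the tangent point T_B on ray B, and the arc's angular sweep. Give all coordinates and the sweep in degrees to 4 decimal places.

bisector direction at 129.3245° = (-0.633712,0.773569)
center distance |VC| = r/sin(θ/2) = 1.369818/sin(20.0149°) = 4.002211
C = V + |VC|·bis = (-24.2178,16.0200)
T_A = V + ((C−V)·d_A)·d_A = V + 3.7605·d_A = (-22.9251,16.4730)
T_B = V + ((C−V)·d_B)·d_B = V + 3.7605·d_B = (-24.9164,14.8417)
sweep = 180° − θ = 139.9701°

center=(-24.2178,16.0200) T_A=(-22.9251,16.4730) T_B=(-24.9164,14.8417) sweep=139.9701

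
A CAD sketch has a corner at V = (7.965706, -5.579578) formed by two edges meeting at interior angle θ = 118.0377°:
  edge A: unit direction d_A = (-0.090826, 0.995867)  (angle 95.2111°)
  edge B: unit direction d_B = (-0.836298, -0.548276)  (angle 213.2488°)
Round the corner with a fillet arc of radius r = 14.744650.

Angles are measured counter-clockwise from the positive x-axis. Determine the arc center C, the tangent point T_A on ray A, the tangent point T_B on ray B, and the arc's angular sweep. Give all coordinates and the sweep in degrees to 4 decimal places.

bisector direction at 154.2300° = (-0.900546,0.434760)
center distance |VC| = r/sin(θ/2) = 14.744650/sin(59.0189°) = 17.198202
C = V + |VC|·bis = (-7.5221,1.8975)
T_A = V + ((C−V)·d_A)·d_A = V + 8.8529·d_A = (7.1616,3.2367)
T_B = V + ((C−V)·d_B)·d_B = V + 8.8529·d_B = (0.5621,-10.4334)
sweep = 180° − θ = 61.9623°

center=(-7.5221,1.8975) T_A=(7.1616,3.2367) T_B=(0.5621,-10.4334) sweep=61.9623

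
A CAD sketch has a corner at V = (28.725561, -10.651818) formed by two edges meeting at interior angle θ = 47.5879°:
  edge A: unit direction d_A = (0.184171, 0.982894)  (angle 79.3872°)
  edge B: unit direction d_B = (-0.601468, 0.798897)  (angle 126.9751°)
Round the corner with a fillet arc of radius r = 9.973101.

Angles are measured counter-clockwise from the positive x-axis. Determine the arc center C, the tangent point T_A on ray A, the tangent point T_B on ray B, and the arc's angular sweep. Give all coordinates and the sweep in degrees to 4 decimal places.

bisector direction at 103.1812° = (-0.228031,0.973654)
center distance |VC| = r/sin(θ/2) = 9.973101/sin(23.7939°) = 24.719627
C = V + |VC|·bis = (23.0887,13.4165)
T_A = V + ((C−V)·d_A)·d_A = V + 22.6185·d_A = (32.8912,11.5798)
T_B = V + ((C−V)·d_B)·d_B = V + 22.6185·d_B = (15.1213,7.4180)
sweep = 180° − θ = 132.4121°

center=(23.0887,13.4165) T_A=(32.8912,11.5798) T_B=(15.1213,7.4180) sweep=132.4121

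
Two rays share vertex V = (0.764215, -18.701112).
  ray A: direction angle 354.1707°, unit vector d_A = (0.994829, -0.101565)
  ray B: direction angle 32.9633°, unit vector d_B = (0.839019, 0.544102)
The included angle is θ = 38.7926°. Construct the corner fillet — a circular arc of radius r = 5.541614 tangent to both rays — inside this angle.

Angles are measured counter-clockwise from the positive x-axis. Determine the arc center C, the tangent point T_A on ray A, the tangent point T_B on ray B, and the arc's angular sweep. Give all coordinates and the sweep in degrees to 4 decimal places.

center=(16.9852,-14.7867) T_A=(16.4223,-20.2997) T_B=(13.9700,-10.1372) sweep=141.2074

bisector direction at 13.5670° = (0.972096,0.234582)
center distance |VC| = r/sin(θ/2) = 5.541614/sin(19.3963°) = 16.686571
C = V + |VC|·bis = (16.9852,-14.7867)
T_A = V + ((C−V)·d_A)·d_A = V + 15.7395·d_A = (16.4223,-20.2997)
T_B = V + ((C−V)·d_B)·d_B = V + 15.7395·d_B = (13.9700,-10.1372)
sweep = 180° − θ = 141.2074°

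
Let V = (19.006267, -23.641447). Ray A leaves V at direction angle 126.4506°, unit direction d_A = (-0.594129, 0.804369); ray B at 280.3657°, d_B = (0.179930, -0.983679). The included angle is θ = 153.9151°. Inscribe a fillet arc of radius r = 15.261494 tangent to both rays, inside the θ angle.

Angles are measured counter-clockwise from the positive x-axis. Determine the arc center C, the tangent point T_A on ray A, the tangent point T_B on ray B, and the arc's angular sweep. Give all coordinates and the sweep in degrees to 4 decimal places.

bisector direction at 203.4082° = (-0.917698,-0.397278)
center distance |VC| = r/sin(θ/2) = 15.261494/sin(76.9575°) = 15.665618
C = V + |VC|·bis = (4.6300,-29.8651)
T_A = V + ((C−V)·d_A)·d_A = V + 3.5353·d_A = (16.9058,-20.7978)
T_B = V + ((C−V)·d_B)·d_B = V + 3.5353·d_B = (19.6424,-27.1191)
sweep = 180° − θ = 26.0849°

center=(4.6300,-29.8651) T_A=(16.9058,-20.7978) T_B=(19.6424,-27.1191) sweep=26.0849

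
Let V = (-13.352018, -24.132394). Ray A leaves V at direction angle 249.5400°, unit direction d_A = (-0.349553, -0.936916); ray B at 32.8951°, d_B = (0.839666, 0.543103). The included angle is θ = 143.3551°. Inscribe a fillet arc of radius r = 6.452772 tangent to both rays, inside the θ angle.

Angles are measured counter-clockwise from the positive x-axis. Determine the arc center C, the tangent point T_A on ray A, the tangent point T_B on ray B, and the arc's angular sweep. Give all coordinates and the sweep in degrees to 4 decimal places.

center=(-8.0533,-28.3900) T_A=(-14.0990,-26.1344) T_B=(-11.5578,-22.9719) sweep=36.6449

bisector direction at 321.2176° = (0.779530,-0.626365)
center distance |VC| = r/sin(θ/2) = 6.452772/sin(71.6775°) = 6.797383
C = V + |VC|·bis = (-8.0533,-28.3900)
T_A = V + ((C−V)·d_A)·d_A = V + 2.1369·d_A = (-14.0990,-26.1344)
T_B = V + ((C−V)·d_B)·d_B = V + 2.1369·d_B = (-11.5578,-22.9719)
sweep = 180° − θ = 36.6449°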